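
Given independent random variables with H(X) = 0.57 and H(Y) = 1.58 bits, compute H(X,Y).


For independent variables, H(X,Y) = H(X) + H(Y) = 0.57 + 1.58 = 2.15

2.15 bits


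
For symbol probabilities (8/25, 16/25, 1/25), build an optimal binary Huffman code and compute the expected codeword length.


Huffman construction (repeatedly merge the two least-probable nodes; each merge adds 1 bit to every symbol beneath it): 1/25 + 8/25 = 9/25; 9/25 + 16/25 = 1. Resulting codeword lengths (in the order the probabilities were given): (2, 1, 2). L_avg = sum(p_i * l_i) = 8/25*2 + 16/25*1 + 1/25*2 = 34/25 = 1.36

1.36 bits


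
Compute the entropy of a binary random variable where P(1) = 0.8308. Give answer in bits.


H = -p*log2(p) - (1-p)*log2(1-p). -0.8308*log2(0.8308) = 0.222178; -0.1692*log2(0.1692) = 0.433693. H = 0.222178 + 0.433693 = 0.6559

0.6559 bits


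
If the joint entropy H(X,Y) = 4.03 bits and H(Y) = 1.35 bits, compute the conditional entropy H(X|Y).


H(X|Y) = H(X,Y) - H(Y) = 4.03 - 1.35 = 2.68

2.68 bits


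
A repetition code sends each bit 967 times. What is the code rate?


Rate = k/n = 1/967

1/967


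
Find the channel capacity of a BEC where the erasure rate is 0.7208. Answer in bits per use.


C = 1 - epsilon = 1 - 0.7208 = 0.2792

0.2792 bits


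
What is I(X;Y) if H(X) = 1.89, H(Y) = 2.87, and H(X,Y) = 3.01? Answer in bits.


I(X;Y) = H(X) + H(Y) - H(X,Y) = 1.89 + 2.87 - 3.01 = 1.75

1.75 bits


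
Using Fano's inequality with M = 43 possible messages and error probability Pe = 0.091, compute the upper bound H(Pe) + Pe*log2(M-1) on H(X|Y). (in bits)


H(Pe) = -Pe*log2(Pe) - (1-Pe)*log2(1-Pe) = -0.091*log2(0.091) - 0.909*log2(0.909) = 0.314677 + 0.125122 = 0.4398. Pe*log2(M-1) = 0.091*log2(42) = 0.490701. Bound = H(Pe) + Pe*log2(M-1) = 0.314677 + 0.125122 + 0.490701 = 0.9305

0.9305 bits


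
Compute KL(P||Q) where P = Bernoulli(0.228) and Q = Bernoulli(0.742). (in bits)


KL = p*log2(p/q) + (1-p)*log2((1-p)/(1-q)) = 0.228*log2(0.228/0.742) + 0.772*log2(0.772/0.258) = 0.8326

0.8326 bits


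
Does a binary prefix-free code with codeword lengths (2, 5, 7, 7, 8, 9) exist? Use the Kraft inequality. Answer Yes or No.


Kraft sum = sum(2^(-l_i)) = 0.3027, need <= 1. Result: satisfied (a binary prefix-free code with these lengths exists)

Yes


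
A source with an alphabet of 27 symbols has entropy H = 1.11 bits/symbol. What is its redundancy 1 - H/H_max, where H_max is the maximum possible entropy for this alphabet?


H_max = log2(K) = log2(27) = 4.7549 bits/symbol. Redundancy = 1 - H/H_max = 1 - 1.11/4.7549 = 1 - 0.2334 = 0.7666

0.7666


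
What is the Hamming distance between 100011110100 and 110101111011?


Count differing positions: . ^ . ^ ^ . . . ^ ^ ^ ^ = 7 differences

7


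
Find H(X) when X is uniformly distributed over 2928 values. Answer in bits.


H = log2(n) = log2(2928) = 11.5157

11.5157 bits


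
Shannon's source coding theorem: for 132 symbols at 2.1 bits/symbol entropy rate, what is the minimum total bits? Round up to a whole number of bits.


Minimum bits >= n * H = 132 * 2.1 = 277.2, rounded up to a whole number of bits = 278

278 bits


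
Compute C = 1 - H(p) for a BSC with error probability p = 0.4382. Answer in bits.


H(p) = -p*log2(p) - (1-p)*log2(1-p) = -0.4382*log2(0.4382) - 0.5618*log2(0.5618) = 0.521606 + 0.467345 = 0.989. C = 1 - H(p) = 1 - 0.989 = 0.011

0.011 bits


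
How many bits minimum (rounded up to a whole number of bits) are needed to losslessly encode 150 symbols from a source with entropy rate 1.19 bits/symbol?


Minimum bits >= n * H = 150 * 1.19 = 178.5, rounded up to a whole number of bits = 179

179 bits


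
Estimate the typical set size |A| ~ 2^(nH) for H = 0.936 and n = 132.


log2|A_typical| = nH = 132 * 0.936 = 123.552, so |A_typical| ~ 2^123.552 = 1.559e+37

1.559e+37


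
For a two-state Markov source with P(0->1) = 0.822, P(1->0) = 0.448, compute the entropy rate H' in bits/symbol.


Stationary distribution: pi_0 = p10/(p01+p10) = 0.3528, pi_1 = 0.6472. Entropy rate H' = pi_0*H(p01) + pi_1*H(p10) = 0.3528*0.6757 + 0.6472*0.9922 = 0.8805

0.8805 bits/symbol


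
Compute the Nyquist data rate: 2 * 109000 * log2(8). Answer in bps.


Rate = 2 * B * log2(M) = 2 * 109000 * 3.0 = 654000.0

654000.0 bps


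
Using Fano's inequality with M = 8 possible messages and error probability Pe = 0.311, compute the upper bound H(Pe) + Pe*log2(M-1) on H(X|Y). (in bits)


H(Pe) = -Pe*log2(Pe) - (1-Pe)*log2(1-Pe) = -0.311*log2(0.311) - 0.689*log2(0.689) = 0.524039 + 0.370285 = 0.8943. Pe*log2(M-1) = 0.311*log2(7) = 0.873087. Bound = H(Pe) + Pe*log2(M-1) = 0.524039 + 0.370285 + 0.873087 = 1.7674

1.7674 bits


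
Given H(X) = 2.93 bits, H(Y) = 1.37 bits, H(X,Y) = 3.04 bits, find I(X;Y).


I(X;Y) = H(X) + H(Y) - H(X,Y) = 2.93 + 1.37 - 3.04 = 1.26

1.26 bits


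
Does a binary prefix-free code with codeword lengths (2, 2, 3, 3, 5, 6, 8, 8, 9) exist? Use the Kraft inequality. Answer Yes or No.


Kraft sum = sum(2^(-l_i)) = 0.8066, need <= 1. Result: satisfied (a binary prefix-free code with these lengths exists)

Yes


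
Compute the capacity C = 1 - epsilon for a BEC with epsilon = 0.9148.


C = 1 - epsilon = 1 - 0.9148 = 0.0852

0.0852 bits


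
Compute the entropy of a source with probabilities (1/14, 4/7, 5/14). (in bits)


H = -sum(p_i * log2(p_i)). Terms: -(1/14)*log2(1/14) = 0.271954; -(4/7)*log2(4/7) = 0.461346; -(5/14)*log2(5/14) = 0.530510. H = 0.271954 + 0.461346 + 0.530510 = 1.2638

1.2638 bits


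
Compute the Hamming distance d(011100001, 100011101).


Count differing positions: ^ ^ ^ ^ ^ ^ ^ . . = 7 differences

7


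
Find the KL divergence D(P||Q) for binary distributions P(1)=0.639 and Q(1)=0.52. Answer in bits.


KL = p*log2(p/q) + (1-p)*log2((1-p)/(1-q)) = 0.639*log2(0.639/0.52) + 0.361*log2(0.361/0.48) = 0.0416

0.0416 bits


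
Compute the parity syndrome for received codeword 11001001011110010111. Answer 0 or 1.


Syndrome = XOR of all bits = 1 XOR 1 XOR 0 XOR 0 XOR 1 XOR 0 XOR 0 XOR 1 XOR 0 XOR 1 XOR 1 XOR 1 XOR 1 XOR 0 XOR 0 XOR 1 XOR 0 XOR 1 XOR 1 XOR 1 = 0

0


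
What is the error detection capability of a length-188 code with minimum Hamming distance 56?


Detection capability = d_min - 1 = 56 - 1 = 55

55 errors


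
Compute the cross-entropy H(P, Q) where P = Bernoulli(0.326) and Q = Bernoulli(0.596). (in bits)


H(P,Q) = -p*log2(q) - (1-p)*log2(1-q). -0.326*log2(0.596) = 0.243397; -0.674*log2(0.404) = 0.881304. H(P,Q) = 0.243397 + 0.881304 = 1.1247

1.1247 bits


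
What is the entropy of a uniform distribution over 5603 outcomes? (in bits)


H = log2(n) = log2(5603) = 12.452

12.452 bits


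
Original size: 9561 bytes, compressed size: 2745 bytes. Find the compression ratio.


Ratio = original / compressed = 9561 / 2745 = 3.4831

3.4831


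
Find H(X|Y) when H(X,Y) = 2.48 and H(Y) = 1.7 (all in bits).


H(X|Y) = H(X,Y) - H(Y) = 2.48 - 1.7 = 0.78

0.78 bits


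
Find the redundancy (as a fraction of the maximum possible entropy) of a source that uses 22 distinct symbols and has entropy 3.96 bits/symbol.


H_max = log2(K) = log2(22) = 4.4594 bits/symbol. Redundancy = 1 - H/H_max = 1 - 3.96/4.4594 = 1 - 0.888 = 0.112

0.112


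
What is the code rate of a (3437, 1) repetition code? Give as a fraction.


Rate = k/n = 1/3437

1/3437


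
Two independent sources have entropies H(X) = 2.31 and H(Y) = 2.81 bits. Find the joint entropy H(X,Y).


For independent variables, H(X,Y) = H(X) + H(Y) = 2.31 + 2.81 = 5.12

5.12 bits


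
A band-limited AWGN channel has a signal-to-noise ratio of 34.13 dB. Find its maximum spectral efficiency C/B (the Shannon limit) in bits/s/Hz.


SNR_linear = 10^(34.13/10) = 2588.2129; C/B = log2(1 + SNR_linear) = log2(1 + 2588.2129) = 11.3383

11.3383 bits/s/Hz


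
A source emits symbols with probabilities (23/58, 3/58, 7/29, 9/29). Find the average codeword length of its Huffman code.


Huffman construction (repeatedly merge the two least-probable nodes; each merge adds 1 bit to every symbol beneath it): 3/58 + 7/29 = 17/58; 17/58 + 9/29 = 35/58; 23/58 + 35/58 = 1. Resulting codeword lengths (in the order the probabilities were given): (1, 3, 3, 2). L_avg = sum(p_i * l_i) = 23/58*1 + 3/58*3 + 7/29*3 + 9/29*2 = 55/29 = 1.8966

1.8966 bits


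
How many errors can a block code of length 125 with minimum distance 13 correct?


Correction capability = floor((d-1)/2) = floor((13-1)/2) = 6

6 errors


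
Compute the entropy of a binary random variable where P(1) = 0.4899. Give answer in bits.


H = -p*log2(p) - (1-p)*log2(1-p). -0.4899*log2(0.4899) = 0.504323; -0.5101*log2(0.5101) = 0.495383. H = 0.504323 + 0.495383 = 0.9997

0.9997 bits


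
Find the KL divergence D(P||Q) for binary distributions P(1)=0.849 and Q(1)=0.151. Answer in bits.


KL = p*log2(p/q) + (1-p)*log2((1-p)/(1-q)) = 0.849*log2(0.849/0.151) + 0.151*log2(0.151/0.849) = 1.7389

1.7389 bits


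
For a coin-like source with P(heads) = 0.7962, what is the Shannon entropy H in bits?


H = -p*log2(p) - (1-p)*log2(1-p). -0.7962*log2(0.7962) = 0.261788; -0.2038*log2(0.2038) = 0.467675. H = 0.261788 + 0.467675 = 0.7295

0.7295 bits


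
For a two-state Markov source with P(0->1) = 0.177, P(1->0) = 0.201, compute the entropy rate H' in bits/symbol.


Stationary distribution: pi_0 = p10/(p01+p10) = 0.5317, pi_1 = 0.4683. Entropy rate H' = pi_0*H(p01) + pi_1*H(p10) = 0.5317*0.6735 + 0.4683*0.7239 = 0.6971

0.6971 bits/symbol


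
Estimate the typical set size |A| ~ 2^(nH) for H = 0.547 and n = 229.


log2|A_typical| = nH = 229 * 0.547 = 125.263, so |A_typical| ~ 2^125.263 = 5.104e+37

5.104e+37


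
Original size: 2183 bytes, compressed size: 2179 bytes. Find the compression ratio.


Ratio = original / compressed = 2183 / 2179 = 1.0018

1.0018


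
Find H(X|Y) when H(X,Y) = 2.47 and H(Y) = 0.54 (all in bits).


H(X|Y) = H(X,Y) - H(Y) = 2.47 - 0.54 = 1.93

1.93 bits


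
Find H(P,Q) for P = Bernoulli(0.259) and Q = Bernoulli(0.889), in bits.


H(P,Q) = -p*log2(q) - (1-p)*log2(1-q). -0.259*log2(0.889) = 0.043964; -0.741*log2(0.111) = 2.349984. H(P,Q) = 0.043964 + 2.349984 = 2.3939

2.3939 bits


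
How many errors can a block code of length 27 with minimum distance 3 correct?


Correction capability = floor((d-1)/2) = floor((3-1)/2) = 1

1 errors


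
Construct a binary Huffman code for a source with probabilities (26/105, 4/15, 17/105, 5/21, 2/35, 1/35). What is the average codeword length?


Huffman construction (repeatedly merge the two least-probable nodes; each merge adds 1 bit to every symbol beneath it): 1/35 + 2/35 = 3/35; 3/35 + 17/105 = 26/105; 5/21 + 26/105 = 17/35; 26/105 + 4/15 = 18/35; 17/35 + 18/35 = 1. Resulting codeword lengths (in the order the probabilities were given): (2, 2, 3, 2, 4, 4). L_avg = sum(p_i * l_i) = 26/105*2 + 4/15*2 + 17/105*3 + 5/21*2 + 2/35*4 + 1/35*4 = 7/3 = 2.3333

2.3333 bits


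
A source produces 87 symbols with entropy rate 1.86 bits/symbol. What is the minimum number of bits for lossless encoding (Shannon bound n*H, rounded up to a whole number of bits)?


Minimum bits >= n * H = 87 * 1.86 = 161.82, rounded up to a whole number of bits = 162

162 bits


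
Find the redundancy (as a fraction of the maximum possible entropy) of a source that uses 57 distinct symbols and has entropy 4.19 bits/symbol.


H_max = log2(K) = log2(57) = 5.8329 bits/symbol. Redundancy = 1 - H/H_max = 1 - 4.19/5.8329 = 1 - 0.7183 = 0.2817

0.2817


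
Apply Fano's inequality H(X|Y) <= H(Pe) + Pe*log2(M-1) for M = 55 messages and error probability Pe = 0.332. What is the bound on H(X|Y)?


H(Pe) = -Pe*log2(Pe) - (1-Pe)*log2(1-Pe) = -0.332*log2(0.332) - 0.668*log2(0.668) = 0.528127 + 0.388829 = 0.917. Pe*log2(M-1) = 0.332*log2(54) = 1.910623. Bound = H(Pe) + Pe*log2(M-1) = 0.528127 + 0.388829 + 1.910623 = 2.8276

2.8276 bits


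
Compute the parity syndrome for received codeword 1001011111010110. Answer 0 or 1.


Syndrome = XOR of all bits = 1 XOR 0 XOR 0 XOR 1 XOR 0 XOR 1 XOR 1 XOR 1 XOR 1 XOR 1 XOR 0 XOR 1 XOR 0 XOR 1 XOR 1 XOR 0 = 0

0


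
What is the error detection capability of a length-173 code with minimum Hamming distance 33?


Detection capability = d_min - 1 = 33 - 1 = 32

32 errors


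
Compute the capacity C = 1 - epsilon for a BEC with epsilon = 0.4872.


C = 1 - epsilon = 1 - 0.4872 = 0.5128

0.5128 bits


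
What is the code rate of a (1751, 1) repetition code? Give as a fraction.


Rate = k/n = 1/1751

1/1751


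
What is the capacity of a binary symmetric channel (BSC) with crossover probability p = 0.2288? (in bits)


H(p) = -p*log2(p) - (1-p)*log2(1-p) = -0.2288*log2(0.2288) - 0.7712*log2(0.7712) = 0.486850 + 0.289064 = 0.7759. C = 1 - H(p) = 1 - 0.7759 = 0.2241

0.2241 bits


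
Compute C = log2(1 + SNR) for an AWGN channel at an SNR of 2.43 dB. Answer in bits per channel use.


SNR_linear = 10^(2.43/10) = 1.7498; C = log2(1 + SNR_linear) = log2(1 + 1.7498) = 1.4594

1.4594 bits/channel use


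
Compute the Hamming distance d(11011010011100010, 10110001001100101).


Count differing positions: . ^ ^ . ^ . ^ ^ . ^ . . . . ^ ^ ^ = 9 differences

9


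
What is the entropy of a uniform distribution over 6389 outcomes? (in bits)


H = log2(n) = log2(6389) = 12.6414

12.6414 bits


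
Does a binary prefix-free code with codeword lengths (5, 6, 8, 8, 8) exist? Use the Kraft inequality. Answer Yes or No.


Kraft sum = sum(2^(-l_i)) = 0.0586, need <= 1. Result: satisfied (a binary prefix-free code with these lengths exists)

Yes


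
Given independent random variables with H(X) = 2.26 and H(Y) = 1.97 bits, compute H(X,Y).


For independent variables, H(X,Y) = H(X) + H(Y) = 2.26 + 1.97 = 4.23

4.23 bits


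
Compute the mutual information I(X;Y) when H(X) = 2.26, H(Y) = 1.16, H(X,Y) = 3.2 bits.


I(X;Y) = H(X) + H(Y) - H(X,Y) = 2.26 + 1.16 - 3.2 = 0.22

0.22 bits


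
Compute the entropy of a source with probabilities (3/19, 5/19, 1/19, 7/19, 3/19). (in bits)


H = -sum(p_i * log2(p_i)). Terms: -(3/19)*log2(3/19) = 0.420468; -(5/19)*log2(5/19) = 0.506842; -(1/19)*log2(1/19) = 0.223575; -(7/19)*log2(7/19) = 0.530737; -(3/19)*log2(3/19) = 0.420468. H = 0.420468 + 0.506842 + 0.223575 + 0.530737 + 0.420468 = 2.1021

2.1021 bits


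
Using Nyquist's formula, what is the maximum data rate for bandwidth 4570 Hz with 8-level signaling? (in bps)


Rate = 2 * B * log2(M) = 2 * 4570 * 3.0 = 27420.0

27420.0 bps


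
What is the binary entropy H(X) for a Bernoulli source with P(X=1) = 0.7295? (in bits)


H = -p*log2(p) - (1-p)*log2(1-p). -0.7295*log2(0.7295) = 0.331937; -0.2705*log2(0.2705) = 0.510244. H = 0.331937 + 0.510244 = 0.8422

0.8422 bits


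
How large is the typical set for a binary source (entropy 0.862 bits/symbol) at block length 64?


log2|A_typical| = nH = 64 * 0.862 = 55.168, so |A_typical| ~ 2^55.168 = 4.048e+16

4.048e+16


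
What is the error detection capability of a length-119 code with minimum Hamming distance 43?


Detection capability = d_min - 1 = 43 - 1 = 42

42 errors


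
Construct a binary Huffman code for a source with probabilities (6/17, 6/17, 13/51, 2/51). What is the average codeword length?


Huffman construction (repeatedly merge the two least-probable nodes; each merge adds 1 bit to every symbol beneath it): 2/51 + 13/51 = 5/17; 5/17 + 6/17 = 11/17; 6/17 + 11/17 = 1. Resulting codeword lengths (in the order the probabilities were given): (2, 1, 3, 3). L_avg = sum(p_i * l_i) = 6/17*2 + 6/17*1 + 13/51*3 + 2/51*3 = 33/17 = 1.9412

1.9412 bits


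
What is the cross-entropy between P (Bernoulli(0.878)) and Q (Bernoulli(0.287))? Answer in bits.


H(P,Q) = -p*log2(q) - (1-p)*log2(1-q). -0.878*log2(0.287) = 1.581170; -0.122*log2(0.713) = 0.059539. H(P,Q) = 1.581170 + 0.059539 = 1.6407

1.6407 bits


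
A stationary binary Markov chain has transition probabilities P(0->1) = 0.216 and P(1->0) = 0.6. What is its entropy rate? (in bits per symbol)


Stationary distribution: pi_0 = p10/(p01+p10) = 0.7353, pi_1 = 0.2647. Entropy rate H' = pi_0*H(p01) + pi_1*H(p10) = 0.7353*0.7528 + 0.2647*0.971 = 0.8105

0.8105 bits/symbol


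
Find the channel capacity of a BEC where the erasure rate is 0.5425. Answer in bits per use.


C = 1 - epsilon = 1 - 0.5425 = 0.4575

0.4575 bits


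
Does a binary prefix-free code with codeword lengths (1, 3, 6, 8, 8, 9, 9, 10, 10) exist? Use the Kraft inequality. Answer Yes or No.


Kraft sum = sum(2^(-l_i)) = 0.6543, need <= 1. Result: satisfied (a binary prefix-free code with these lengths exists)

Yes


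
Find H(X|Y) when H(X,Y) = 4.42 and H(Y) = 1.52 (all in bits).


H(X|Y) = H(X,Y) - H(Y) = 4.42 - 1.52 = 2.9

2.9 bits


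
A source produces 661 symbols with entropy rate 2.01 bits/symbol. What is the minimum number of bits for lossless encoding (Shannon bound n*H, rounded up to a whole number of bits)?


Minimum bits >= n * H = 661 * 2.01 = 1328.61, rounded up to a whole number of bits = 1329

1329 bits


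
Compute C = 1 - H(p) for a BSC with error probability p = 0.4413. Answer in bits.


H(p) = -p*log2(p) - (1-p)*log2(1-p) = -0.4413*log2(0.4413) - 0.5587*log2(0.5587) = 0.520808 + 0.469227 = 0.99. C = 1 - H(p) = 1 - 0.99 = 0.01

0.01 bits


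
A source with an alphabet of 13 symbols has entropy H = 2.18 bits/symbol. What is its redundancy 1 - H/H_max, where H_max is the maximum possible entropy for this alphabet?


H_max = log2(K) = log2(13) = 3.7004 bits/symbol. Redundancy = 1 - H/H_max = 1 - 2.18/3.7004 = 1 - 0.5891 = 0.4109

0.4109


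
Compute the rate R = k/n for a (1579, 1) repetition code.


Rate = k/n = 1/1579

1/1579


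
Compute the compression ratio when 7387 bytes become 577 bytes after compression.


Ratio = original / compressed = 7387 / 577 = 12.8024

12.8024


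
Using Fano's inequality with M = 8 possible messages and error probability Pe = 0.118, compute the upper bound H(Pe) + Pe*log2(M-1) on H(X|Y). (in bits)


H(Pe) = -Pe*log2(Pe) - (1-Pe)*log2(1-Pe) = -0.118*log2(0.118) - 0.882*log2(0.882) = 0.363811 + 0.159774 = 0.5236. Pe*log2(M-1) = 0.118*log2(7) = 0.331268. Bound = H(Pe) + Pe*log2(M-1) = 0.363811 + 0.159774 + 0.331268 = 0.8549

0.8549 bits


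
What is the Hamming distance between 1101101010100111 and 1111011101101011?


Count differing positions: . . ^ . ^ ^ . ^ ^ ^ . . ^ ^ . . = 8 differences

8


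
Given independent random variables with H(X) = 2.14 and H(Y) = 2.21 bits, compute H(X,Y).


For independent variables, H(X,Y) = H(X) + H(Y) = 2.14 + 2.21 = 4.35

4.35 bits


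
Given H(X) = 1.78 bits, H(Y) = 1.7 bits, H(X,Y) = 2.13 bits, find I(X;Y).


I(X;Y) = H(X) + H(Y) - H(X,Y) = 1.78 + 1.7 - 2.13 = 1.35

1.35 bits


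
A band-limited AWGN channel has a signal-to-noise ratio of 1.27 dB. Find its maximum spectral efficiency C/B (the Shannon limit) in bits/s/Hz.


SNR_linear = 10^(1.27/10) = 1.3397; C/B = log2(1 + SNR_linear) = log2(1 + 1.3397) = 1.2263

1.2263 bits/s/Hz


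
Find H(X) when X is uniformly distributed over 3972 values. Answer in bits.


H = log2(n) = log2(3972) = 11.9556

11.9556 bits


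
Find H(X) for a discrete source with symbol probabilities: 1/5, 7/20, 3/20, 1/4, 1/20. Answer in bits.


H = -sum(p_i * log2(p_i)). Terms: -(1/5)*log2(1/5) = 0.464386; -(7/20)*log2(7/20) = 0.530101; -(3/20)*log2(3/20) = 0.410545; -(1/4)*log2(1/4) = 0.500000; -(1/20)*log2(1/20) = 0.216096. H = 0.464386 + 0.530101 + 0.410545 + 0.500000 + 0.216096 = 2.1211

2.1211 bits


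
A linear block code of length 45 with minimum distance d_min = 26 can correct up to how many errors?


Correction capability = floor((d-1)/2) = floor((26-1)/2) = 12

12 errors


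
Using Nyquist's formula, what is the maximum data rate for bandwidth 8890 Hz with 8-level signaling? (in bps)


Rate = 2 * B * log2(M) = 2 * 8890 * 3.0 = 53340.0

53340.0 bps


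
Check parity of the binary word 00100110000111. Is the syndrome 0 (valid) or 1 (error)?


Syndrome = XOR of all bits = 0 XOR 0 XOR 1 XOR 0 XOR 0 XOR 1 XOR 1 XOR 0 XOR 0 XOR 0 XOR 0 XOR 1 XOR 1 XOR 1 = 0

0


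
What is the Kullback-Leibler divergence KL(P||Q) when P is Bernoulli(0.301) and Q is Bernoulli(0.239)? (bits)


KL = p*log2(p/q) + (1-p)*log2((1-p)/(1-q)) = 0.301*log2(0.301/0.239) + 0.699*log2(0.699/0.761) = 0.0145

0.0145 bits


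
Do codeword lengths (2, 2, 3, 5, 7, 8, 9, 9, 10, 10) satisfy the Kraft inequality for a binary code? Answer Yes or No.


Kraft sum = sum(2^(-l_i)) = 0.6738, need <= 1. Result: satisfied (a binary prefix-free code with these lengths exists)

Yes


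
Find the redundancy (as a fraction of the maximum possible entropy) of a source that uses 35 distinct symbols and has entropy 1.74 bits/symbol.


H_max = log2(K) = log2(35) = 5.1293 bits/symbol. Redundancy = 1 - H/H_max = 1 - 1.74/5.1293 = 1 - 0.3392 = 0.6608

0.6608


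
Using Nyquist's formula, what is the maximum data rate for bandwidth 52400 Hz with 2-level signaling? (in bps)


Rate = 2 * B * log2(M) = 2 * 52400 * 1.0 = 104800.0

104800.0 bps


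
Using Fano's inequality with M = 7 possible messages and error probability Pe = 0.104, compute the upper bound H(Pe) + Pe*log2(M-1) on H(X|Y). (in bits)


H(Pe) = -Pe*log2(Pe) - (1-Pe)*log2(1-Pe) = -0.104*log2(0.104) - 0.896*log2(0.896) = 0.339596 + 0.141953 = 0.4815. Pe*log2(M-1) = 0.104*log2(6) = 0.268836. Bound = H(Pe) + Pe*log2(M-1) = 0.339596 + 0.141953 + 0.268836 = 0.7504

0.7504 bits


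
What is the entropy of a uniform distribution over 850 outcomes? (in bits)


H = log2(n) = log2(850) = 9.7313

9.7313 bits


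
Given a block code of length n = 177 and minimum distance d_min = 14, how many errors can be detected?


Detection capability = d_min - 1 = 14 - 1 = 13

13 errors


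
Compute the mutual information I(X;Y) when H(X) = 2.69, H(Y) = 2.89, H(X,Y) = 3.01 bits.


I(X;Y) = H(X) + H(Y) - H(X,Y) = 2.69 + 2.89 - 3.01 = 2.57

2.57 bits


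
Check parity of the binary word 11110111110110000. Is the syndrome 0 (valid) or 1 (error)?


Syndrome = XOR of all bits = 1 XOR 1 XOR 1 XOR 1 XOR 0 XOR 1 XOR 1 XOR 1 XOR 1 XOR 1 XOR 0 XOR 1 XOR 1 XOR 0 XOR 0 XOR 0 XOR 0 = 1

1


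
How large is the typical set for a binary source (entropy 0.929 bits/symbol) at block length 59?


log2|A_typical| = nH = 59 * 0.929 = 54.811, so |A_typical| ~ 2^54.811 = 3.160e+16

3.160e+16


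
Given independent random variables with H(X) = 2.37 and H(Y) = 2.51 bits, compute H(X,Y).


For independent variables, H(X,Y) = H(X) + H(Y) = 2.37 + 2.51 = 4.88

4.88 bits


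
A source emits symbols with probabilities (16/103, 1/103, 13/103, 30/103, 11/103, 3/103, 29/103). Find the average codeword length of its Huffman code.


Huffman construction (repeatedly merge the two least-probable nodes; each merge adds 1 bit to every symbol beneath it): 1/103 + 3/103 = 4/103; 4/103 + 11/103 = 15/103; 13/103 + 15/103 = 28/103; 16/103 + 28/103 = 44/103; 29/103 + 30/103 = 59/103; 44/103 + 59/103 = 1. Resulting codeword lengths (in the order the probabilities were given): (2, 5, 3, 2, 4, 5, 2). L_avg = sum(p_i * l_i) = 16/103*2 + 1/103*5 + 13/103*3 + 30/103*2 + 11/103*4 + 3/103*5 + 29/103*2 = 253/103 = 2.4563

2.4563 bits


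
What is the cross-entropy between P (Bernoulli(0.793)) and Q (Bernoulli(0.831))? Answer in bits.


H(P,Q) = -p*log2(q) - (1-p)*log2(1-q). -0.793*log2(0.831) = 0.211794; -0.207*log2(0.169) = 0.530935. H(P,Q) = 0.211794 + 0.530935 = 0.7427

0.7427 bits


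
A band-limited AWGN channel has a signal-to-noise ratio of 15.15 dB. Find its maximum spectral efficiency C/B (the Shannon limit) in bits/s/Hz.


SNR_linear = 10^(15.15/10) = 32.7341; C/B = log2(1 + SNR_linear) = log2(1 + 32.7341) = 5.0761

5.0761 bits/s/Hz


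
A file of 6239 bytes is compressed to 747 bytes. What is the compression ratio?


Ratio = original / compressed = 6239 / 747 = 8.3521

8.3521


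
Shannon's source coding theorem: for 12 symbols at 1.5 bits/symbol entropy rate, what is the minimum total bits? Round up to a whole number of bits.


Minimum bits >= n * H = 12 * 1.5 = 18.0, rounded up to a whole number of bits = 18

18 bits


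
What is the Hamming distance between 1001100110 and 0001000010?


Count differing positions: ^ . . . ^ . . ^ . . = 3 differences

3


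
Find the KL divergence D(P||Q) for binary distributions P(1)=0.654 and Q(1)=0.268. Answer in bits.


KL = p*log2(p/q) + (1-p)*log2((1-p)/(1-q)) = 0.654*log2(0.654/0.268) + 0.346*log2(0.346/0.732) = 0.4677

0.4677 bits


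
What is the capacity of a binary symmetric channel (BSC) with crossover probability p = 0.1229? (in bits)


H(p) = -p*log2(p) - (1-p)*log2(1-p) = -0.1229*log2(0.1229) - 0.8771*log2(0.8771) = 0.371704 + 0.165936 = 0.5376. C = 1 - H(p) = 1 - 0.5376 = 0.4624

0.4624 bits


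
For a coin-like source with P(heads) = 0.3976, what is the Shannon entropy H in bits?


H = -p*log2(p) - (1-p)*log2(1-p). -0.3976*log2(0.3976) = 0.529051; -0.6024*log2(0.6024) = 0.440479. H = 0.529051 + 0.440479 = 0.9695

0.9695 bits


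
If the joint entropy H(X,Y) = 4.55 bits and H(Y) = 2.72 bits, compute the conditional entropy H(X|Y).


H(X|Y) = H(X,Y) - H(Y) = 4.55 - 2.72 = 1.83

1.83 bits


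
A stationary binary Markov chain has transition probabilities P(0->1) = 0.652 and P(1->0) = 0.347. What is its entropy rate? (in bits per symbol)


Stationary distribution: pi_0 = p10/(p01+p10) = 0.3473, pi_1 = 0.6527. Entropy rate H' = pi_0*H(p01) + pi_1*H(p10) = 0.3473*0.9323 + 0.6527*0.9314 = 0.9317

0.9317 bits/symbol


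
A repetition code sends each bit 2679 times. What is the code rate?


Rate = k/n = 1/2679

1/2679


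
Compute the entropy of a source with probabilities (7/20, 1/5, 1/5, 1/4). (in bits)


H = -sum(p_i * log2(p_i)). Terms: -(7/20)*log2(7/20) = 0.530101; -(1/5)*log2(1/5) = 0.464386; -(1/5)*log2(1/5) = 0.464386; -(1/4)*log2(1/4) = 0.500000. H = 0.530101 + 0.464386 + 0.464386 + 0.500000 = 1.9589

1.9589 bits


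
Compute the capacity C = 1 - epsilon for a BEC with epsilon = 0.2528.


C = 1 - epsilon = 1 - 0.2528 = 0.7472

0.7472 bits


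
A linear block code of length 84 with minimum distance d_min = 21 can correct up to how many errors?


Correction capability = floor((d-1)/2) = floor((21-1)/2) = 10

10 errors


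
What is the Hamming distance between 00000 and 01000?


Count differing positions: . ^ . . . = 1 differences

1


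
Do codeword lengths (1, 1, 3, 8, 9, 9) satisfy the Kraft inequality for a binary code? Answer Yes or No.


Kraft sum = sum(2^(-l_i)) = 1.1328, need <= 1. Result: violated (a binary prefix-free code with these lengths cannot exist)

No


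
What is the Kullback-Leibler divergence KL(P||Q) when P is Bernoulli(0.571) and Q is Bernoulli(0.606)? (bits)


KL = p*log2(p/q) + (1-p)*log2((1-p)/(1-q)) = 0.571*log2(0.571/0.606) + 0.429*log2(0.429/0.394) = 0.0037

0.0037 bits


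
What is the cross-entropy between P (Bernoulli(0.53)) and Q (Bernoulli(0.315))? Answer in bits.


H(P,Q) = -p*log2(q) - (1-p)*log2(1-q). -0.53*log2(0.315) = 0.883285; -0.47*log2(0.685) = 0.256537. H(P,Q) = 0.883285 + 0.256537 = 1.1398

1.1398 bits


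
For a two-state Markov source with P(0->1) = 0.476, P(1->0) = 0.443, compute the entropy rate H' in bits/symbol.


Stationary distribution: pi_0 = p10/(p01+p10) = 0.482, pi_1 = 0.518. Entropy rate H' = pi_0*H(p01) + pi_1*H(p10) = 0.482*0.9983 + 0.518*0.9906 = 0.9943

0.9943 bits/symbol


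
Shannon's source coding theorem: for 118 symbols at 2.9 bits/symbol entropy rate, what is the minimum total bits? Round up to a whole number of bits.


Minimum bits >= n * H = 118 * 2.9 = 342.2, rounded up to a whole number of bits = 343

343 bits


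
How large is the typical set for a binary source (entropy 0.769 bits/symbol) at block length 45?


log2|A_typical| = nH = 45 * 0.769 = 34.605, so |A_typical| ~ 2^34.605 = 2.613e+10

2.613e+10


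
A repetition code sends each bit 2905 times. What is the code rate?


Rate = k/n = 1/2905

1/2905


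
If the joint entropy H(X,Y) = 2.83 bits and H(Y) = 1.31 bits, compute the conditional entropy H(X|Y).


H(X|Y) = H(X,Y) - H(Y) = 2.83 - 1.31 = 1.52

1.52 bits


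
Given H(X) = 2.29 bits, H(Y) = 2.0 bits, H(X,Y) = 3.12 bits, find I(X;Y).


I(X;Y) = H(X) + H(Y) - H(X,Y) = 2.29 + 2.0 - 3.12 = 1.17

1.17 bits


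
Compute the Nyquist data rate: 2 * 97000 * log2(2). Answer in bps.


Rate = 2 * B * log2(M) = 2 * 97000 * 1.0 = 194000.0

194000.0 bps


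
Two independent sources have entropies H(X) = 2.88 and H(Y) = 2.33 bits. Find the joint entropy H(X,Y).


For independent variables, H(X,Y) = H(X) + H(Y) = 2.88 + 2.33 = 5.21

5.21 bits


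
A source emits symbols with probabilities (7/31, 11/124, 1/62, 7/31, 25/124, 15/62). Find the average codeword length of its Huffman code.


Huffman construction (repeatedly merge the two least-probable nodes; each merge adds 1 bit to every symbol beneath it): 1/62 + 11/124 = 13/124; 13/124 + 25/124 = 19/62; 7/31 + 7/31 = 14/31; 15/62 + 19/62 = 17/31; 14/31 + 17/31 = 1. Resulting codeword lengths (in the order the probabilities were given): (2, 4, 4, 2, 3, 2). L_avg = sum(p_i * l_i) = 7/31*2 + 11/124*4 + 1/62*4 + 7/31*2 + 25/124*3 + 15/62*2 = 299/124 = 2.4113

2.4113 bits


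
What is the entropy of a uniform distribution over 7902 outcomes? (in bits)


H = log2(n) = log2(7902) = 12.948

12.948 bits


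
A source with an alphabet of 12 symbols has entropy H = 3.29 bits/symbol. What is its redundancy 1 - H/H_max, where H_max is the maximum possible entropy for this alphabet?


H_max = log2(K) = log2(12) = 3.585 bits/symbol. Redundancy = 1 - H/H_max = 1 - 3.29/3.585 = 1 - 0.9177 = 0.0823

0.0823


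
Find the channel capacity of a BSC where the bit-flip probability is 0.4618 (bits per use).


H(p) = -p*log2(p) - (1-p)*log2(1-p) = -0.4618*log2(0.4618) - 0.5382*log2(0.5382) = 0.514750 + 0.481035 = 0.9958. C = 1 - H(p) = 1 - 0.9958 = 0.0042

0.0042 bits


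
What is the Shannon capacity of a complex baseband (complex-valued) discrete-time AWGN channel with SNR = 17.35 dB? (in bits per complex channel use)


SNR_linear = 10^(17.35/10) = 54.325; C = log2(1 + SNR_linear) = log2(1 + 54.325) = 5.7899

5.7899 bits/channel use


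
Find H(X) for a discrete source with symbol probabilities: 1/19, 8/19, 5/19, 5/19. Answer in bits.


H = -sum(p_i * log2(p_i)). Terms: -(1/19)*log2(1/19) = 0.223575; -(8/19)*log2(8/19) = 0.525443; -(5/19)*log2(5/19) = 0.506842; -(5/19)*log2(5/19) = 0.506842. H = 0.223575 + 0.525443 + 0.506842 + 0.506842 = 1.7627

1.7627 bits


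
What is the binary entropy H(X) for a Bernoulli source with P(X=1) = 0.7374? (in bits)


H = -p*log2(p) - (1-p)*log2(1-p). -0.7374*log2(0.7374) = 0.324073; -0.2626*log2(0.2626) = 0.506571. H = 0.324073 + 0.506571 = 0.8306

0.8306 bits


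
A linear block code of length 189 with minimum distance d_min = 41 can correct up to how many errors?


Correction capability = floor((d-1)/2) = floor((41-1)/2) = 20

20 errors


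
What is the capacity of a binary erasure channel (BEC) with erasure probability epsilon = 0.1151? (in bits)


C = 1 - epsilon = 1 - 0.1151 = 0.8849

0.8849 bits


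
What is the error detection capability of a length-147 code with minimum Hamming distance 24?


Detection capability = d_min - 1 = 24 - 1 = 23

23 errors


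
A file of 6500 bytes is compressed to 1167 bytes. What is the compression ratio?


Ratio = original / compressed = 6500 / 1167 = 5.5698

5.5698


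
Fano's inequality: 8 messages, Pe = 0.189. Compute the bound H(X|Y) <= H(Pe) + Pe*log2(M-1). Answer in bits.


H(Pe) = -Pe*log2(Pe) - (1-Pe)*log2(1-Pe) = -0.189*log2(0.189) - 0.811*log2(0.811) = 0.454269 + 0.245105 = 0.6994. Pe*log2(M-1) = 0.189*log2(7) = 0.530590. Bound = H(Pe) + Pe*log2(M-1) = 0.454269 + 0.245105 + 0.530590 = 1.23

1.23 bits


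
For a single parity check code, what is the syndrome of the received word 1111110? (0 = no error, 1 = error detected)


Syndrome = XOR of all bits = 1 XOR 1 XOR 1 XOR 1 XOR 1 XOR 1 XOR 0 = 0

0


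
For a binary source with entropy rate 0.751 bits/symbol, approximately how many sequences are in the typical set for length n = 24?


log2|A_typical| = nH = 24 * 0.751 = 18.024, so |A_typical| ~ 2^18.024 = 2.665e+05

2.665e+05


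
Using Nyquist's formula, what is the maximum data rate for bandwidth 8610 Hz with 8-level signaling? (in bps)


Rate = 2 * B * log2(M) = 2 * 8610 * 3.0 = 51660.0

51660.0 bps


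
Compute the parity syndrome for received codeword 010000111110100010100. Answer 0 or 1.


Syndrome = XOR of all bits = 0 XOR 1 XOR 0 XOR 0 XOR 0 XOR 0 XOR 1 XOR 1 XOR 1 XOR 1 XOR 1 XOR 0 XOR 1 XOR 0 XOR 0 XOR 0 XOR 1 XOR 0 XOR 1 XOR 0 XOR 0 = 1

1


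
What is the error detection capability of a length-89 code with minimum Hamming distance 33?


Detection capability = d_min - 1 = 33 - 1 = 32

32 errors


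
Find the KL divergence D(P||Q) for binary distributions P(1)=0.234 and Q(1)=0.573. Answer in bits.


KL = p*log2(p/q) + (1-p)*log2((1-p)/(1-q)) = 0.234*log2(0.234/0.573) + 0.766*log2(0.766/0.427) = 0.3435

0.3435 bits


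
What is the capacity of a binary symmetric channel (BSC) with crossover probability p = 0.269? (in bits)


H(p) = -p*log2(p) - (1-p)*log2(1-p) = -0.269*log2(0.269) - 0.731*log2(0.731) = 0.509573 + 0.330453 = 0.84. C = 1 - H(p) = 1 - 0.84 = 0.16

0.16 bits


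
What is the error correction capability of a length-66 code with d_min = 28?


Correction capability = floor((d-1)/2) = floor((28-1)/2) = 13

13 errors


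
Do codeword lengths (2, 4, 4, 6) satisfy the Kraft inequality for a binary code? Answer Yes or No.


Kraft sum = sum(2^(-l_i)) = 0.3906, need <= 1. Result: satisfied (a binary prefix-free code with these lengths exists)

Yes


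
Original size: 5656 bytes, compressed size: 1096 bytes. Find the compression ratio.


Ratio = original / compressed = 5656 / 1096 = 5.1606

5.1606


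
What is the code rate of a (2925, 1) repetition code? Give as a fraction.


Rate = k/n = 1/2925

1/2925


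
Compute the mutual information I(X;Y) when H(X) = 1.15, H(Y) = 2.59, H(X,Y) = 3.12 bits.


I(X;Y) = H(X) + H(Y) - H(X,Y) = 1.15 + 2.59 - 3.12 = 0.62

0.62 bits


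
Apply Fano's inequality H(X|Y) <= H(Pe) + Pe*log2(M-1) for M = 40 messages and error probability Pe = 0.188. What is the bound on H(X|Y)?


H(Pe) = -Pe*log2(Pe) - (1-Pe)*log2(1-Pe) = -0.188*log2(0.188) - 0.812*log2(0.812) = 0.453305 + 0.243964 = 0.6973. Pe*log2(M-1) = 0.188*log2(39) = 0.993656. Bound = H(Pe) + Pe*log2(M-1) = 0.453305 + 0.243964 + 0.993656 = 1.6909

1.6909 bits


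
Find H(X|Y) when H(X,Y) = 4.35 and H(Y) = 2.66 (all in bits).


H(X|Y) = H(X,Y) - H(Y) = 4.35 - 2.66 = 1.69

1.69 bits


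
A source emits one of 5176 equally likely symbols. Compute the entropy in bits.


H = log2(n) = log2(5176) = 12.3376

12.3376 bits


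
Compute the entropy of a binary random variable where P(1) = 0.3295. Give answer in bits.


H = -p*log2(p) - (1-p)*log2(1-p). -0.3295*log2(0.3295) = 0.527744; -0.6705*log2(0.6705) = 0.386671. H = 0.527744 + 0.386671 = 0.9144

0.9144 bits


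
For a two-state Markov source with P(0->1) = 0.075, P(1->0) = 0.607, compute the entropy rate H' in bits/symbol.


Stationary distribution: pi_0 = p10/(p01+p10) = 0.89, pi_1 = 0.11. Entropy rate H' = pi_0*H(p01) + pi_1*H(p10) = 0.89*0.3843 + 0.11*0.9667 = 0.4484

0.4484 bits/symbol


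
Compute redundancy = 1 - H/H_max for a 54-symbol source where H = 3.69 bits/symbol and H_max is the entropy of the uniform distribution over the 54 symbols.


H_max = log2(K) = log2(54) = 5.7549 bits/symbol. Redundancy = 1 - H/H_max = 1 - 3.69/5.7549 = 1 - 0.6412 = 0.3588

0.3588


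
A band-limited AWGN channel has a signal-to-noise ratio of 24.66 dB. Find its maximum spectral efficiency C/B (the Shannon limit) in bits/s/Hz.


SNR_linear = 10^(24.66/10) = 292.4152; C/B = log2(1 + SNR_linear) = log2(1 + 292.4152) = 8.1968

8.1968 bits/s/Hz


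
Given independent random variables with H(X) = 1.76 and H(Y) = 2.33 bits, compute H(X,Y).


For independent variables, H(X,Y) = H(X) + H(Y) = 1.76 + 2.33 = 4.09

4.09 bits


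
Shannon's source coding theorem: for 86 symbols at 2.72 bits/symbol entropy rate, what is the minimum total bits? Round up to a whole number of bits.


Minimum bits >= n * H = 86 * 2.72 = 233.92, rounded up to a whole number of bits = 234

234 bits


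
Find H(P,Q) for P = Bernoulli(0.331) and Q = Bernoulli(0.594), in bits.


H(P,Q) = -p*log2(q) - (1-p)*log2(1-q). -0.331*log2(0.594) = 0.248735; -0.669*log2(0.406) = 0.870000. H(P,Q) = 0.248735 + 0.870000 = 1.1187

1.1187 bits


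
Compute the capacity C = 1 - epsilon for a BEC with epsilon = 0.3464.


C = 1 - epsilon = 1 - 0.3464 = 0.6536

0.6536 bits


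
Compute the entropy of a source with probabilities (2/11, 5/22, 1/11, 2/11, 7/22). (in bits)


H = -sum(p_i * log2(p_i)). Terms: -(2/11)*log2(2/11) = 0.447169; -(5/22)*log2(5/22) = 0.485796; -(1/11)*log2(1/11) = 0.314494; -(2/11)*log2(2/11) = 0.447169; -(7/22)*log2(7/22) = 0.525661. H = 0.447169 + 0.485796 + 0.314494 + 0.447169 + 0.525661 = 2.2203

2.2203 bits


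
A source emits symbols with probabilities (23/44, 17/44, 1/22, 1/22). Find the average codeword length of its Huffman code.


Huffman construction (repeatedly merge the two least-probable nodes; each merge adds 1 bit to every symbol beneath it): 1/22 + 1/22 = 1/11; 1/11 + 17/44 = 21/44; 21/44 + 23/44 = 1. Resulting codeword lengths (in the order the probabilities were given): (1, 2, 3, 3). L_avg = sum(p_i * l_i) = 23/44*1 + 17/44*2 + 1/22*3 + 1/22*3 = 69/44 = 1.5682

1.5682 bits


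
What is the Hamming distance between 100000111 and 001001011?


Count differing positions: ^ . ^ . . ^ ^ . . = 4 differences

4


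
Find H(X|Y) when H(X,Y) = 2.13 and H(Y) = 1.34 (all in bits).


H(X|Y) = H(X,Y) - H(Y) = 2.13 - 1.34 = 0.79

0.79 bits


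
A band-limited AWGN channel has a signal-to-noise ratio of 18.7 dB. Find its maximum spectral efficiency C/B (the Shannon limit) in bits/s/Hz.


SNR_linear = 10^(18.7/10) = 74.131; C/B = log2(1 + SNR_linear) = log2(1 + 74.131) = 6.2313

6.2313 bits/s/Hz


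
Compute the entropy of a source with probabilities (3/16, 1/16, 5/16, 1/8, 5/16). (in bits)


H = -sum(p_i * log2(p_i)). Terms: -(3/16)*log2(3/16) = 0.452820; -(1/16)*log2(1/16) = 0.250000; -(5/16)*log2(5/16) = 0.524397; -(1/8)*log2(1/8) = 0.375000; -(5/16)*log2(5/16) = 0.524397. H = 0.452820 + 0.250000 + 0.524397 + 0.375000 + 0.524397 = 2.1266

2.1266 bits


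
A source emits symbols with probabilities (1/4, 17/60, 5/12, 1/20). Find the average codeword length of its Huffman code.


Huffman construction (repeatedly merge the two least-probable nodes; each merge adds 1 bit to every symbol beneath it): 1/20 + 1/4 = 3/10; 17/60 + 3/10 = 7/12; 5/12 + 7/12 = 1. Resulting codeword lengths (in the order the probabilities were given): (3, 2, 1, 3). L_avg = sum(p_i * l_i) = 1/4*3 + 17/60*2 + 5/12*1 + 1/20*3 = 113/60 = 1.8833

1.8833 bits


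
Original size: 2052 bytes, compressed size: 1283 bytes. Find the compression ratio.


Ratio = original / compressed = 2052 / 1283 = 1.5994

1.5994


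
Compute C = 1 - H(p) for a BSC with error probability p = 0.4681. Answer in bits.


H(p) = -p*log2(p) - (1-p)*log2(1-p) = -0.4681*log2(0.4681) - 0.5319*log2(0.5319) = 0.512622 + 0.484440 = 0.9971. C = 1 - H(p) = 1 - 0.9971 = 0.0029

0.0029 bits


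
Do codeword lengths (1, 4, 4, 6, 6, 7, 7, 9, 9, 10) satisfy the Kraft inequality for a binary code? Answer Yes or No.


Kraft sum = sum(2^(-l_i)) = 0.6768, need <= 1. Result: satisfied (a binary prefix-free code with these lengths exists)

Yes
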